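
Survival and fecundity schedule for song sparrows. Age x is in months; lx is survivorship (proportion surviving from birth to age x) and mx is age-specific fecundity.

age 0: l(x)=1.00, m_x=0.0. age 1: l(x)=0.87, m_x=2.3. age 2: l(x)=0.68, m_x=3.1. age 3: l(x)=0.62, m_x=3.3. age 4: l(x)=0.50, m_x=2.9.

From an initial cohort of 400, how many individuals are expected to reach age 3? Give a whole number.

248

Expected survivors = N0 · l_3 = 400 × 0.62 = 248 → 248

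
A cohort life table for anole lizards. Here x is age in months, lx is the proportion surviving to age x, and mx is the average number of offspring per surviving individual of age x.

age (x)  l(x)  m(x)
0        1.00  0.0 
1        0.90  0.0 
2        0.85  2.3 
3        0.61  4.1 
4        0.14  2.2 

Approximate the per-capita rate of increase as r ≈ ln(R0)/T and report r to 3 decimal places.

R0 = Σ lx·mx = 0 + 0 + 1.955 + 2.501 + 0.308 = 4.764
Σ x·lx·mx = 12.645; T = 12.645/4.764 = 2.65428…
r ≈ ln(R0)/T = ln(4.764)/2.65428… = 0.58814… → 0.588

0.588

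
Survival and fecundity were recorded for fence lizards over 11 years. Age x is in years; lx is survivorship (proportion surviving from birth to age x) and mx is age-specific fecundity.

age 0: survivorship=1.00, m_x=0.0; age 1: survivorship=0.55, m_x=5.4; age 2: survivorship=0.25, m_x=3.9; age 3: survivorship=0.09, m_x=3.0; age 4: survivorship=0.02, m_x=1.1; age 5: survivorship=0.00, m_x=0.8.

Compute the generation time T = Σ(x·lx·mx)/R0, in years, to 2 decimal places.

lx·mx: 0, 2.97, 0.975, 0.27, 0.022, 0 → R0 = 4.237
x·lx·mx: 0, 2.97, 1.95, 0.81, 0.088, 0 → Σ = 5.818
T = 5.818 / 4.237 = 1.373141… → 1.37

1.37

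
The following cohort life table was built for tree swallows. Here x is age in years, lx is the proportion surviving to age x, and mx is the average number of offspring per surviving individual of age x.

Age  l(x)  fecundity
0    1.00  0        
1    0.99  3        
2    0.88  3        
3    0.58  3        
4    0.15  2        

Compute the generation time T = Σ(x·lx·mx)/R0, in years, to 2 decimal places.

1.92

lx·mx: 0, 2.97, 2.64, 1.74, 0.3 → R0 = 7.65
x·lx·mx: 0, 2.97, 5.28, 5.22, 1.2 → Σ = 14.67
T = 14.67 / 7.65 = 1.917647… → 1.92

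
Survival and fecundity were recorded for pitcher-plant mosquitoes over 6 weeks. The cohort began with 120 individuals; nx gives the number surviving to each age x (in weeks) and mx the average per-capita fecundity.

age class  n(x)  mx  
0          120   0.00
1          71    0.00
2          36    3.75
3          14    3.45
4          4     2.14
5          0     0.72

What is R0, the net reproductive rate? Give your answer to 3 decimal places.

1.599

lx = nx/n0 = nx/120: 1, 0.59167…, 0.3, 0.11667…, 0.03333…, 0
lx·mx by age: 0, 0, 1.125, 0.4025…, 0.071333…, 0
R0 = Σ lx·mx = 1.598833… → 1.599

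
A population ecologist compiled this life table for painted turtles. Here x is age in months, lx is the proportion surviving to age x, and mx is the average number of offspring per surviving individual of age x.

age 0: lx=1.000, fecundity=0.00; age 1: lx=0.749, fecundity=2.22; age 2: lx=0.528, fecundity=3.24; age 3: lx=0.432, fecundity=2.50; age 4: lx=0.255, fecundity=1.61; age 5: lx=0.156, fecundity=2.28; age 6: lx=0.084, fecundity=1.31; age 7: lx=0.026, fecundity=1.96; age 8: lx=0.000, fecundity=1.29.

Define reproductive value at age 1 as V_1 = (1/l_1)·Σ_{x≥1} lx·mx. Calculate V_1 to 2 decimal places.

lx·mx for x ≥ 1: 1.66278, 1.71072, 1.08, 0.41055, 0.35568, 0.11004, 0.05096, 0 → sum = 5.38073
V_1 = 5.38073 / l_1 = 5.38073 / 0.749 = 7.183885… → 7.18

7.18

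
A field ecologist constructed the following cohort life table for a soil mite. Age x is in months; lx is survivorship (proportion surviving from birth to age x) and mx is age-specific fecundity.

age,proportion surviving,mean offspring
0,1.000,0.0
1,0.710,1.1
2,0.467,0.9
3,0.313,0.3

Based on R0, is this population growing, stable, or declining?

growing

R0 = Σ lx·mx = 0 + 0.781 + 0.4203 + 0.0939 = 1.2952
R0 > 1, so the population is growing.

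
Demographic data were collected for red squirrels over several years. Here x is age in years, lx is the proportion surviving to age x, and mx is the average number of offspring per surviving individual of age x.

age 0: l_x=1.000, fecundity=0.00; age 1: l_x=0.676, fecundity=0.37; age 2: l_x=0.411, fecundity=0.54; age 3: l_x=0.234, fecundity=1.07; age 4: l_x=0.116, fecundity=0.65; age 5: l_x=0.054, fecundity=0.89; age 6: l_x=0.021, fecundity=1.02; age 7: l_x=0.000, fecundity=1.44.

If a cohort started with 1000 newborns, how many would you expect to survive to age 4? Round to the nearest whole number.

116

Expected survivors = N0 · l_4 = 1000 × 0.116 = 116 → 116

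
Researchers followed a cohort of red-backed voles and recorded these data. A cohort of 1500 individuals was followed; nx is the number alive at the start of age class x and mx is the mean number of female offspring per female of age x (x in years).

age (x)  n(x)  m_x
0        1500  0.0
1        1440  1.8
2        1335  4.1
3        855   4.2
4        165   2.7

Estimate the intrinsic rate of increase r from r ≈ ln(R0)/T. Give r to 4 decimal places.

lx = nx/n0 = nx/1500: 1, 0.96, 0.89, 0.57, 0.11
R0 = Σ lx·mx = 0 + 1.728 + 3.649 + 2.394 + 0.297 = 8.068
Σ x·lx·mx = 17.396; T = 17.396/8.068 = 2.15617…
r ≈ ln(R0)/T = ln(8.068)/2.15617… = 0.968339… → 0.9683

0.9683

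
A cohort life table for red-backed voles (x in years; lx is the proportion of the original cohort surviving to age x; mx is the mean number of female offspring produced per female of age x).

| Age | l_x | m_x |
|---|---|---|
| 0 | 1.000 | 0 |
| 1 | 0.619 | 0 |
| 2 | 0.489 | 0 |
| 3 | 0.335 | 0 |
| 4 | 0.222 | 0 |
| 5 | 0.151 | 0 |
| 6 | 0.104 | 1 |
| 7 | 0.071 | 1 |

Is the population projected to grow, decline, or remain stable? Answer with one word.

declining

R0 = Σ lx·mx = 0 + 0 + 0 + 0 + 0 + 0 + 0.104 + 0.071 = 0.175
R0 < 1, so the population is declining.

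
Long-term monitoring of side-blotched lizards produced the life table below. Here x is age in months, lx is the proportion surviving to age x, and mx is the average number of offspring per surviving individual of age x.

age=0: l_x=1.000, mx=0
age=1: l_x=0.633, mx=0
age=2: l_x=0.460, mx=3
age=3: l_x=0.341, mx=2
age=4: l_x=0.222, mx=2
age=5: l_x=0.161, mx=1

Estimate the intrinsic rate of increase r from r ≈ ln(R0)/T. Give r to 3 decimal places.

R0 = Σ lx·mx = 0 + 0 + 1.38 + 0.682 + 0.444 + 0.161 = 2.667
Σ x·lx·mx = 7.387; T = 7.387/2.667 = 2.76978…
r ≈ ln(R0)/T = ln(2.667)/2.76978… = 0.35416… → 0.354

0.354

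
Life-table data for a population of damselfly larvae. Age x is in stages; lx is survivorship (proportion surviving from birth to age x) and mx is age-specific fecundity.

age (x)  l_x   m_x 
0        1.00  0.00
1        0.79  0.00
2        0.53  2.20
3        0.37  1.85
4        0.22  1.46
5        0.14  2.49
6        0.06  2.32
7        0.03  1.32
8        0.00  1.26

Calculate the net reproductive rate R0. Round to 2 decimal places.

lx·mx by age: 0, 0, 1.166, 0.6845, 0.3212, 0.3486, 0.1392, 0.0396, 0
R0 = Σ lx·mx = 2.6991 → 2.70

2.70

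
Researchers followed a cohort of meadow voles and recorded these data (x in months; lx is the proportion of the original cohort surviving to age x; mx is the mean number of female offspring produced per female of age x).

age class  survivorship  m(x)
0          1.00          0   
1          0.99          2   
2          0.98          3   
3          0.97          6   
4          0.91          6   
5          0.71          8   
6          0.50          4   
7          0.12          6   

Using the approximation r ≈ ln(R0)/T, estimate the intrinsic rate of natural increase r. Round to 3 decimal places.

0.851

R0 = Σ lx·mx = 0 + 1.98 + 2.94 + 5.82 + 5.46 + 5.68 + 2 + 0.72 = 24.6
Σ x·lx·mx = 92.6; T = 92.6/24.6 = 3.76423…
r ≈ ln(R0)/T = ln(24.6)/3.76423… = 0.85084… → 0.851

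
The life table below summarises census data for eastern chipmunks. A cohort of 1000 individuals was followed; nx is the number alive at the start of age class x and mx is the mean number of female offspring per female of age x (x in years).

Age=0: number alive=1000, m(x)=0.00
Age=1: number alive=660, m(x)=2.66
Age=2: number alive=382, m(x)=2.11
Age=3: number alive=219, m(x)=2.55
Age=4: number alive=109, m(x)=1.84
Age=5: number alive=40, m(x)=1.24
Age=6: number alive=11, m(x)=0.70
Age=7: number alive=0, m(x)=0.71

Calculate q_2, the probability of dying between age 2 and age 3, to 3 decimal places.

0.427

lx = nx/n0 = nx/1000: 1, 0.66, 0.382, 0.219, 0.109, 0.04, 0.011, 0
q_2 = (l_2 − l_3) / l_2 = (0.382 − 0.219) / 0.382
     = 0.163 / 0.382 = 0.426702… → 0.427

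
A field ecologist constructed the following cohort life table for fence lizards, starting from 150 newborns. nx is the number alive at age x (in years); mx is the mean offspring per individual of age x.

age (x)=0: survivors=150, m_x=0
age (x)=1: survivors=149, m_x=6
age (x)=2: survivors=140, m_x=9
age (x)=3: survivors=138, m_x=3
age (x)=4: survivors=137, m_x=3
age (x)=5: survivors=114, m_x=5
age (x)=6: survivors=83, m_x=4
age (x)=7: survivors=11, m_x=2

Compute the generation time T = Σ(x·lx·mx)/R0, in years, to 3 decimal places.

lx = nx/n0 = nx/150: 1, 0.99333…, 0.93333…, 0.92, 0.91333…, 0.76, 0.55333…, 0.07333…
lx·mx: 0, 5.96…, 8.4…, 2.76, 2.74…, 3.8, 2.213333…, 0.146667… → R0 = 26.02…
x·lx·mx: 0, 5.96…, 16.8…, 8.28, 10.96…, 19, 13.28…, 1.026667… → Σ = 75.306667…
T = 75.306667… / 26.02… = 2.894184… → 2.894

2.894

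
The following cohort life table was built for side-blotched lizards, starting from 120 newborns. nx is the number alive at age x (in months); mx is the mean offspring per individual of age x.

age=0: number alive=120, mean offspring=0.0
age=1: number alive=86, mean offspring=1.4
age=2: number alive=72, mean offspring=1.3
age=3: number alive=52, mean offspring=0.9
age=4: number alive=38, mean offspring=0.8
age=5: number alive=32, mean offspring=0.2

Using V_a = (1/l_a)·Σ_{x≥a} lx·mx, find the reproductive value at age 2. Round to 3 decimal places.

2.461

lx = nx/n0 = nx/120: 1, 0.71667…, 0.6, 0.43333…, 0.31667…, 0.26667…
lx·mx for x ≥ 2: 0.78, 0.39…, 0.253333…, 0.053333… → sum = 1.476667…
V_2 = 1.476667… / l_2 = 1.476667… / 0.6 = 2.461111… → 2.461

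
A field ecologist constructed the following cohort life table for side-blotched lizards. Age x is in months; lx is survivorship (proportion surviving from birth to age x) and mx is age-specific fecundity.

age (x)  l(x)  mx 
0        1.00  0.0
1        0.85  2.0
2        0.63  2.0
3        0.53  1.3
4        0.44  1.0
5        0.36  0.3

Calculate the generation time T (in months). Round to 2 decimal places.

2.05

lx·mx: 0, 1.7, 1.26, 0.689, 0.44, 0.108 → R0 = 4.197
x·lx·mx: 0, 1.7, 2.52, 2.067, 1.76, 0.54 → Σ = 8.587
T = 8.587 / 4.197 = 2.045985… → 2.05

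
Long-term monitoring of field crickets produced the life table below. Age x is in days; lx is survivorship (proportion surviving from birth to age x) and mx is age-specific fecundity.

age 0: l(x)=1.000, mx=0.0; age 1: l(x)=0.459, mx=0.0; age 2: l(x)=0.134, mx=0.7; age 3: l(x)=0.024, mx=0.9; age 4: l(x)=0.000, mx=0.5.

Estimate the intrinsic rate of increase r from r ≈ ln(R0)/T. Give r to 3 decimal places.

-0.987

R0 = Σ lx·mx = 0 + 0 + 0.0938 + 0.0216 + 0 = 0.1154
Σ x·lx·mx = 0.2524; T = 0.2524/0.1154 = 2.18718…
r ≈ ln(R0)/T = ln(0.1154)/2.18718… = -0.98728… → -0.987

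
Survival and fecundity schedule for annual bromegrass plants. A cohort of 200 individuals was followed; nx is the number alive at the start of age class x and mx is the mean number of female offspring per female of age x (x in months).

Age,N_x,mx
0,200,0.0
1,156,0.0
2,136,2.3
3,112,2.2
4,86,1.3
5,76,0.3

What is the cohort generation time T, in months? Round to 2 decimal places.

lx = nx/n0 = nx/200: 1, 0.78, 0.68, 0.56, 0.43, 0.38
lx·mx: 0, 0, 1.564, 1.232, 0.559, 0.114 → R0 = 3.469
x·lx·mx: 0, 0, 3.128, 3.696, 2.236, 0.57 → Σ = 9.63
T = 9.63 / 3.469 = 2.776016… → 2.78

2.78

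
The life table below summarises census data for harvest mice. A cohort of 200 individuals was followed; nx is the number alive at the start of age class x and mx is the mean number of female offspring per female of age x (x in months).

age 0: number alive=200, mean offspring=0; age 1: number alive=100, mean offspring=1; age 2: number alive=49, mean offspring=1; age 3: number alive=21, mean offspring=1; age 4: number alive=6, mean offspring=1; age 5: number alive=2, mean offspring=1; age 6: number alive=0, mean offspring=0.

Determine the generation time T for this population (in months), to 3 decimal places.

lx = nx/n0 = nx/200: 1, 0.5, 0.245, 0.105, 0.03, 0.01, 0
lx·mx: 0, 0.5, 0.245, 0.105, 0.03, 0.01, 0 → R0 = 0.89
x·lx·mx: 0, 0.5, 0.49, 0.315, 0.12, 0.05, 0 → Σ = 1.475
T = 1.475 / 0.89 = 1.657303… → 1.657

1.657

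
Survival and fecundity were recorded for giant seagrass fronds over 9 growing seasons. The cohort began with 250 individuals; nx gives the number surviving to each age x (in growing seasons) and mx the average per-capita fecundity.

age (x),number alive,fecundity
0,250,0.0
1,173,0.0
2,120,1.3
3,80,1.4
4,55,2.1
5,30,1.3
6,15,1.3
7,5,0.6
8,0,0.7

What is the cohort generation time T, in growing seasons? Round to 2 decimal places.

3.24

lx = nx/n0 = nx/250: 1, 0.692, 0.48, 0.32, 0.22, 0.12, 0.06, 0.02, 0
lx·mx: 0, 0, 0.624, 0.448, 0.462, 0.156, 0.078, 0.012, 0 → R0 = 1.78
x·lx·mx: 0, 0, 1.248, 1.344, 1.848, 0.78, 0.468, 0.084, 0 → Σ = 5.772
T = 5.772 / 1.78 = 3.242697… → 3.24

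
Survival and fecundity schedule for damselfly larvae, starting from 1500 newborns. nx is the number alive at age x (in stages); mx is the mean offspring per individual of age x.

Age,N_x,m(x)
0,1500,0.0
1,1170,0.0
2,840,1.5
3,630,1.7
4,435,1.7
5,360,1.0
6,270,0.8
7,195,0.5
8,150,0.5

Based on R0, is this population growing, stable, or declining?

growing

lx = nx/n0 = nx/1500: 1, 0.78, 0.56, 0.42, 0.29, 0.24, 0.18, 0.13, 0.1
R0 = Σ lx·mx = 0 + 0 + 0.84 + 0.714 + 0.493 + 0.24 + 0.144 + 0.065 + 0.05 = 2.546
R0 > 1, so the population is growing.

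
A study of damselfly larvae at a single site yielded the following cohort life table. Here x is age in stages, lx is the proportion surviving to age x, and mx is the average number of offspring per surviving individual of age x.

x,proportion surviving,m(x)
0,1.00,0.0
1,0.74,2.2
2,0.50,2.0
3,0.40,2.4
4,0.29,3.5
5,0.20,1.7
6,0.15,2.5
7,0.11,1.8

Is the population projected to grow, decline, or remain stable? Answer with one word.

growing

R0 = Σ lx·mx = 0 + 1.628 + 1 + 0.96 + 1.015 + 0.34 + 0.375 + 0.198 = 5.516
R0 > 1, so the population is growing.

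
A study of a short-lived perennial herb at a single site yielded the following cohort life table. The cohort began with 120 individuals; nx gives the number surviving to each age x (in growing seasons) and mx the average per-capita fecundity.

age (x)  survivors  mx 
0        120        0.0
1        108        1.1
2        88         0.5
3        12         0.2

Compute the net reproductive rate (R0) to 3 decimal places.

1.377

lx = nx/n0 = nx/120: 1, 0.9, 0.73333…, 0.1
lx·mx by age: 0, 0.99, 0.366667…, 0.02
R0 = Σ lx·mx = 1.376667… → 1.377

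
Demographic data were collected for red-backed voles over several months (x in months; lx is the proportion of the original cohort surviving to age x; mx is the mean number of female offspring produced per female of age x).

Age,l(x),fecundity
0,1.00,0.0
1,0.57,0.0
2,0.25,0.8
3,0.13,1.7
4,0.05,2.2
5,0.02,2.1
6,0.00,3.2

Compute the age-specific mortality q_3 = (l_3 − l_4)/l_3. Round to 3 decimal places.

0.615

q_3 = (l_3 − l_4) / l_3 = (0.13 − 0.05) / 0.13
     = 0.08 / 0.13 = 0.615385… → 0.615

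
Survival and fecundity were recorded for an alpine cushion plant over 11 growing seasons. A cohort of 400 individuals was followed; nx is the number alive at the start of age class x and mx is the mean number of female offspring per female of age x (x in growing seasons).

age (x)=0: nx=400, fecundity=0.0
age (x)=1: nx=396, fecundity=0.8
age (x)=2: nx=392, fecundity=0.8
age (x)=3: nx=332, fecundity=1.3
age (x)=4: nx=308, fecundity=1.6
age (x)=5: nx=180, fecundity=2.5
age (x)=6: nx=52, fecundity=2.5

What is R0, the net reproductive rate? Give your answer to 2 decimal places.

lx = nx/n0 = nx/400: 1, 0.99, 0.98, 0.83, 0.77, 0.45, 0.13
lx·mx by age: 0, 0.792, 0.784, 1.079, 1.232, 1.125, 0.325
R0 = Σ lx·mx = 5.337 → 5.34

5.34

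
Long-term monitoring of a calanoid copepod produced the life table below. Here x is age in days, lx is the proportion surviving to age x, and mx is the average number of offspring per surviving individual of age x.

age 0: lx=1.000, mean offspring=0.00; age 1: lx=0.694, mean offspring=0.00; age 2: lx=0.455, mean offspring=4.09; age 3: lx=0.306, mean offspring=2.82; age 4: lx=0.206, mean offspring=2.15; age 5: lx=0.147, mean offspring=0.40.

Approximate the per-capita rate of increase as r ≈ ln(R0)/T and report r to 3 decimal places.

0.451

R0 = Σ lx·mx = 0 + 0 + 1.86095 + 0.86292 + 0.4429 + 0.0588 = 3.22557
Σ x·lx·mx = 8.37626; T = 8.37626/3.22557 = 2.59683…
r ≈ ln(R0)/T = ln(3.22557)/2.59683… = 0.45098… → 0.451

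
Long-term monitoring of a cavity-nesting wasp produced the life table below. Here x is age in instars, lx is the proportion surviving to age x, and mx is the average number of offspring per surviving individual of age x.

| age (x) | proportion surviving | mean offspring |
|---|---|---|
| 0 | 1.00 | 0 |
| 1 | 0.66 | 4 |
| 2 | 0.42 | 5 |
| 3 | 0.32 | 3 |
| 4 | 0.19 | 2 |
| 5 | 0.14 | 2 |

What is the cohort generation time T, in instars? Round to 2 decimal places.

lx·mx: 0, 2.64, 2.1, 0.96, 0.38, 0.28 → R0 = 6.36
x·lx·mx: 0, 2.64, 4.2, 2.88, 1.52, 1.4 → Σ = 12.64
T = 12.64 / 6.36 = 1.987421… → 1.99

1.99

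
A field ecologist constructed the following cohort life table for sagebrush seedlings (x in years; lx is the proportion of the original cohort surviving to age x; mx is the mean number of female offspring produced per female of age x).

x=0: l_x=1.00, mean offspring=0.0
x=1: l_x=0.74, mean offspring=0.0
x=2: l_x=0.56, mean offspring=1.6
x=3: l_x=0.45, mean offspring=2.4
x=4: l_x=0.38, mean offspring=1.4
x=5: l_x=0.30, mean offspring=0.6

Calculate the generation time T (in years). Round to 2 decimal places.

3.00

lx·mx: 0, 0, 0.896, 1.08, 0.532, 0.18 → R0 = 2.688
x·lx·mx: 0, 0, 1.792, 3.24, 2.128, 0.9 → Σ = 8.06
T = 8.06 / 2.688 = 2.998512… → 3.00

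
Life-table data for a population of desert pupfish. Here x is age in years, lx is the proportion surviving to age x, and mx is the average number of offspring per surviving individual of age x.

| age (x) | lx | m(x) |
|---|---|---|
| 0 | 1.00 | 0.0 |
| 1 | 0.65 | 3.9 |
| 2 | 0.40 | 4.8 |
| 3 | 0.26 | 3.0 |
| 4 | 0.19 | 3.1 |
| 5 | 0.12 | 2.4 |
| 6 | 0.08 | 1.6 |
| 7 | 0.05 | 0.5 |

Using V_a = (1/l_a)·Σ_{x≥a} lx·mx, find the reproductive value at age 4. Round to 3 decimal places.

lx·mx for x ≥ 4: 0.589, 0.288, 0.128, 0.025 → sum = 1.03
V_4 = 1.03 / l_4 = 1.03 / 0.19 = 5.421053… → 5.421

5.421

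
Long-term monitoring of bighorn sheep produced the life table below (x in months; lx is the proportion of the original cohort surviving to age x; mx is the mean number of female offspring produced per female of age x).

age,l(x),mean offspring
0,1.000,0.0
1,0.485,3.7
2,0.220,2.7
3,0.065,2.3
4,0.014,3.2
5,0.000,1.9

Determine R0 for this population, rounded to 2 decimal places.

2.58

lx·mx by age: 0, 1.7945, 0.594, 0.1495, 0.0448, 0
R0 = Σ lx·mx = 2.5828 → 2.58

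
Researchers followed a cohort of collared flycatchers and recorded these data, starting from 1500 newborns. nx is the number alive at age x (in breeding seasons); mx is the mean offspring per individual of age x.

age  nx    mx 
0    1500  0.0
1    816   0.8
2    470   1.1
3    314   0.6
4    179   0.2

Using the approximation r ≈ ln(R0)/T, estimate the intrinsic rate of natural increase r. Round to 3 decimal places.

lx = nx/n0 = nx/1500: 1, 0.544, 0.31333…, 0.20933…, 0.11933…
R0 = Σ lx·mx = 0 + 0.4352 + 0.34467… + 0.1256… + 0.02387… = 0.929333…
Σ x·lx·mx = 1.5968…; T = 1.5968…/0.929333… = 1.71822…
r ≈ ln(R0)/T = ln(0.929333…)/1.71822… = -0.04265… → -0.043

-0.043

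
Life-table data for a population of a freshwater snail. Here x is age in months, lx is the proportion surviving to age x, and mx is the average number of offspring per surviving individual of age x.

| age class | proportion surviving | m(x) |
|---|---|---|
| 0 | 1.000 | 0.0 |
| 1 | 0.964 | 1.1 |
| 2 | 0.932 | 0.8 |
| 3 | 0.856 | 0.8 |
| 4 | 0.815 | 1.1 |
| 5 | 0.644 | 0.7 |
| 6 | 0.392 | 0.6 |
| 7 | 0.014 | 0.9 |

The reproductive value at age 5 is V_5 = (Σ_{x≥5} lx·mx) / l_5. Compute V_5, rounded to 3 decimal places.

lx·mx for x ≥ 5: 0.4508, 0.2352, 0.0126 → sum = 0.6986
V_5 = 0.6986 / l_5 = 0.6986 / 0.644 = 1.084783… → 1.085

1.085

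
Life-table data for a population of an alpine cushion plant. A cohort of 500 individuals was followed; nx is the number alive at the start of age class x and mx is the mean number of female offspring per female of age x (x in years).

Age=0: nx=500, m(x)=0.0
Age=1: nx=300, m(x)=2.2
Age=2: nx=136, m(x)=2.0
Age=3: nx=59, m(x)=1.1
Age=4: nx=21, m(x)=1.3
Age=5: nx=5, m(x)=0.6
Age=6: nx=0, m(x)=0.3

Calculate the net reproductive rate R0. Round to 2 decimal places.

lx = nx/n0 = nx/500: 1, 0.6, 0.272, 0.118, 0.042, 0.01, 0
lx·mx by age: 0, 1.32, 0.544, 0.1298, 0.0546, 0.006, 0
R0 = Σ lx·mx = 2.0544 → 2.05

2.05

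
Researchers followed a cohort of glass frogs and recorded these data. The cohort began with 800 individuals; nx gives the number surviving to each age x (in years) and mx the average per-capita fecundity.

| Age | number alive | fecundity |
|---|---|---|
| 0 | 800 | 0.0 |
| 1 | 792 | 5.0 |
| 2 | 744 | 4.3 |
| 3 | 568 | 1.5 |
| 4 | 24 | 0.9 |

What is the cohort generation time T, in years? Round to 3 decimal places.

1.618

lx = nx/n0 = nx/800: 1, 0.99, 0.93, 0.71, 0.03
lx·mx: 0, 4.95, 3.999, 1.065, 0.027 → R0 = 10.041
x·lx·mx: 0, 4.95, 7.998, 3.195, 0.108 → Σ = 16.251
T = 16.251 / 10.041 = 1.618464… → 1.618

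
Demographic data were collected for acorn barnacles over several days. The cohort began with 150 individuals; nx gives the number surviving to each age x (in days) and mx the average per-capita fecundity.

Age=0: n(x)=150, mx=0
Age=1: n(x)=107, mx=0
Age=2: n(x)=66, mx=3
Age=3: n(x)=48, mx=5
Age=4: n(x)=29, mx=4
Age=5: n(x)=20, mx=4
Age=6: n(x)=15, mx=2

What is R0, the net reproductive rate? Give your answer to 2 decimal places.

lx = nx/n0 = nx/150: 1, 0.71333…, 0.44, 0.32, 0.19333…, 0.13333…, 0.1
lx·mx by age: 0, 0, 1.32, 1.6, 0.773333…, 0.533333…, 0.2
R0 = Σ lx·mx = 4.426667… → 4.43

4.43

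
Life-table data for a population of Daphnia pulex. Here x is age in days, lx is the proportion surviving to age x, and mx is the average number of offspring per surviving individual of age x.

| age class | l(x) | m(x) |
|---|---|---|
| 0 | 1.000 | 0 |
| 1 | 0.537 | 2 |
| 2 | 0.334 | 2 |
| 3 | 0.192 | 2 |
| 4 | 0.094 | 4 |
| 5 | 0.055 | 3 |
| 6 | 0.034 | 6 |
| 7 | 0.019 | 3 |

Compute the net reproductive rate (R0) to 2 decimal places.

2.93

lx·mx by age: 0, 1.074, 0.668, 0.384, 0.376, 0.165, 0.204, 0.057
R0 = Σ lx·mx = 2.928 → 2.93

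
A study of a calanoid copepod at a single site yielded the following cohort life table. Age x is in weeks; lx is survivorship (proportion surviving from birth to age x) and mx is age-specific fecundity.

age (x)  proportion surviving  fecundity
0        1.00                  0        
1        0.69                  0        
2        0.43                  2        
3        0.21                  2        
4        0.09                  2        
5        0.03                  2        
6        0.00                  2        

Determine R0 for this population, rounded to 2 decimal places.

1.52

lx·mx by age: 0, 0, 0.86, 0.42, 0.18, 0.06, 0
R0 = Σ lx·mx = 1.52 → 1.52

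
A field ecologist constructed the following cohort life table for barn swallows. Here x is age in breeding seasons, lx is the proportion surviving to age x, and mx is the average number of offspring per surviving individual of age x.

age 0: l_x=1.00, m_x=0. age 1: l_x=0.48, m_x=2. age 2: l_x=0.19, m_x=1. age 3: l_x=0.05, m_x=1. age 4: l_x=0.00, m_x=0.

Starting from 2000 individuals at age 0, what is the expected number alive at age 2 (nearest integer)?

Expected survivors = N0 · l_2 = 2000 × 0.19 = 380 → 380

380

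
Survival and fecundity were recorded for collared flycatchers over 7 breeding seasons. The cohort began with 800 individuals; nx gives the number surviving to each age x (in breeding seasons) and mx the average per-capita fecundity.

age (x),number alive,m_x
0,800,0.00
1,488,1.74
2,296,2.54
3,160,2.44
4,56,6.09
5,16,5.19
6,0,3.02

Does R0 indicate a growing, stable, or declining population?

growing

lx = nx/n0 = nx/800: 1, 0.61, 0.37, 0.2, 0.07, 0.02, 0
R0 = Σ lx·mx = 0 + 1.0614 + 0.9398 + 0.488 + 0.4263 + 0.1038 + 0 = 3.0193
R0 > 1, so the population is growing.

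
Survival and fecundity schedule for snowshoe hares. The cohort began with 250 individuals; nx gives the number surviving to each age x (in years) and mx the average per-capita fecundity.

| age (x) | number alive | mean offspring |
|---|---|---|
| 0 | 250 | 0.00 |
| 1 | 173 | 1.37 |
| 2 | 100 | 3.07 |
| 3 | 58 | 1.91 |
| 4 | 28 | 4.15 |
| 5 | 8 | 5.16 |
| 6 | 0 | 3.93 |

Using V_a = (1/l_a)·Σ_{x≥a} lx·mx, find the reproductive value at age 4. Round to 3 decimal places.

5.624

lx = nx/n0 = nx/250: 1, 0.692, 0.4, 0.232, 0.112, 0.032, 0
lx·mx for x ≥ 4: 0.4648, 0.16512, 0 → sum = 0.62992
V_4 = 0.62992 / l_4 = 0.62992 / 0.112 = 5.624286… → 5.624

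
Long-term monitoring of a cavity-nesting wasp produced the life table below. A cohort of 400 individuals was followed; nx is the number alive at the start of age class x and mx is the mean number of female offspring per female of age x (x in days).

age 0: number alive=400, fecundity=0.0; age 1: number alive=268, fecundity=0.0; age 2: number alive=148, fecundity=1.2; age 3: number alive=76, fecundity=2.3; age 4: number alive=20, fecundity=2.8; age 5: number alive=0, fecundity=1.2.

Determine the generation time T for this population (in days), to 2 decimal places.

lx = nx/n0 = nx/400: 1, 0.67, 0.37, 0.19, 0.05, 0
lx·mx: 0, 0, 0.444, 0.437, 0.14, 0 → R0 = 1.021
x·lx·mx: 0, 0, 0.888, 1.311, 0.56, 0 → Σ = 2.759
T = 2.759 / 1.021 = 2.702253… → 2.70

2.70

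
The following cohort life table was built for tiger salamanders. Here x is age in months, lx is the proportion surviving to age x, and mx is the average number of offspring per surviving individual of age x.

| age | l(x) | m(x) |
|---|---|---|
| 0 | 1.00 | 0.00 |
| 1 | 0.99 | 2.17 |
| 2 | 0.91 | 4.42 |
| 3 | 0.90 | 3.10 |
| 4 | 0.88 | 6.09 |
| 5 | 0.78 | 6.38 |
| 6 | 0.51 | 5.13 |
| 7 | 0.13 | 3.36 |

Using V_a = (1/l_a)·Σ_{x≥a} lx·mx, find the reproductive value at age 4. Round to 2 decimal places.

lx·mx for x ≥ 4: 5.3592, 4.9764, 2.6163, 0.4368 → sum = 13.3887
V_4 = 13.3887 / l_4 = 13.3887 / 0.88 = 15.214432… → 15.21

15.21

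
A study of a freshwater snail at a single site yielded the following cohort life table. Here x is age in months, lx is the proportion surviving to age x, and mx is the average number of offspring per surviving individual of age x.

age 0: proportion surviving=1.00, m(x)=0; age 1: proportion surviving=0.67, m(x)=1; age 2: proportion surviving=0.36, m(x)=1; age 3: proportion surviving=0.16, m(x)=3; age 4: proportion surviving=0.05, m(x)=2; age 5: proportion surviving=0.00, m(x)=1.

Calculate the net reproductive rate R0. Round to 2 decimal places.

lx·mx by age: 0, 0.67, 0.36, 0.48, 0.1, 0
R0 = Σ lx·mx = 1.61 → 1.61

1.61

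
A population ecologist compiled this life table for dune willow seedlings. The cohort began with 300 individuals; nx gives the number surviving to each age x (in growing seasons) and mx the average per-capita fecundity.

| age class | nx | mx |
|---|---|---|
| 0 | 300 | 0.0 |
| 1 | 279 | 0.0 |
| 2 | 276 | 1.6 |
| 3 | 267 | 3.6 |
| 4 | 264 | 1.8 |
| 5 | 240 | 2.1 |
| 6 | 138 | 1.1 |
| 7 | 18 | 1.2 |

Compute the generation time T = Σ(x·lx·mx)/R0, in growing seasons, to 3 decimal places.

3.620

lx = nx/n0 = nx/300: 1, 0.93, 0.92, 0.89, 0.88, 0.8, 0.46, 0.06
lx·mx: 0, 0, 1.472, 3.204, 1.584, 1.68, 0.506, 0.072 → R0 = 8.518
x·lx·mx: 0, 0, 2.944, 9.612, 6.336, 8.4, 3.036, 0.504 → Σ = 30.832
T = 30.832 / 8.518 = 3.619629… → 3.620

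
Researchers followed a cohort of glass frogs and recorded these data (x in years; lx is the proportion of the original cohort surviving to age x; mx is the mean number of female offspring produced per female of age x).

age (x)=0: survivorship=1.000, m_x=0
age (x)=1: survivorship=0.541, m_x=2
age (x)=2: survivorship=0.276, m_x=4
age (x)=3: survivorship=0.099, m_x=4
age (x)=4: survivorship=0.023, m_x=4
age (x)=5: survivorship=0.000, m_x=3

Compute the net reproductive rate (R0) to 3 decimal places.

2.674

lx·mx by age: 0, 1.082, 1.104, 0.396, 0.092, 0
R0 = Σ lx·mx = 2.674 → 2.674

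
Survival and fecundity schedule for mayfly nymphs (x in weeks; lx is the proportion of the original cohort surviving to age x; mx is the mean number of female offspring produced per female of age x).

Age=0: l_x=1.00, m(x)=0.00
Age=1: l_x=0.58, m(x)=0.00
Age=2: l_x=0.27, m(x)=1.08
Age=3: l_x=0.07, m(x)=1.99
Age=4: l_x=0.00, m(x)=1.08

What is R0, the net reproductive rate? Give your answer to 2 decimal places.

0.43

lx·mx by age: 0, 0, 0.2916, 0.1393, 0
R0 = Σ lx·mx = 0.4309 → 0.43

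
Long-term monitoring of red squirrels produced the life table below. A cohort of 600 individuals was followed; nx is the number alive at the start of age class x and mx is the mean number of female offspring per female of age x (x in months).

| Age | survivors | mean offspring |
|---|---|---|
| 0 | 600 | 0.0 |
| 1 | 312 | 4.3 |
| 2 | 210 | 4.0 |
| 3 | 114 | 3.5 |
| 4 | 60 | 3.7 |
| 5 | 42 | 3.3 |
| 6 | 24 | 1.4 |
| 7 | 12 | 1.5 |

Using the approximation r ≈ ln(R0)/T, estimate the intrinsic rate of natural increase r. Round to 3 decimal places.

0.785

lx = nx/n0 = nx/600: 1, 0.52, 0.35, 0.19, 0.1, 0.07, 0.04, 0.02
R0 = Σ lx·mx = 0 + 2.236 + 1.4 + 0.665 + 0.37 + 0.231 + 0.056 + 0.03 = 4.988
Σ x·lx·mx = 10.212; T = 10.212/4.988 = 2.04731…
r ≈ ln(R0)/T = ln(4.988)/2.04731… = 0.78495… → 0.785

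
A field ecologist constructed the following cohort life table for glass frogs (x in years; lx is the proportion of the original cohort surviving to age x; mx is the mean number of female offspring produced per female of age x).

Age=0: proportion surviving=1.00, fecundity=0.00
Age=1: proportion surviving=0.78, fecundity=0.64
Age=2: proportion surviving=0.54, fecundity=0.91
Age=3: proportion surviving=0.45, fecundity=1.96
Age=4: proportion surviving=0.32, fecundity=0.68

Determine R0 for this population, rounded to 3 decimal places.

lx·mx by age: 0, 0.4992, 0.4914, 0.882, 0.2176
R0 = Σ lx·mx = 2.0902 → 2.090

2.090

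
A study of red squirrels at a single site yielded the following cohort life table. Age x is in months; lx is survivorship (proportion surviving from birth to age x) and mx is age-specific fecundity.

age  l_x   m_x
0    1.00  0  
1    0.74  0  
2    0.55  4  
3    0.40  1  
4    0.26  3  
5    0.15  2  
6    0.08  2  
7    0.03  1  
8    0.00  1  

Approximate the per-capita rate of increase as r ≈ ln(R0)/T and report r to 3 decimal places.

R0 = Σ lx·mx = 0 + 0 + 2.2 + 0.4 + 0.78 + 0.3 + 0.16 + 0.03 + 0 = 3.87
Σ x·lx·mx = 11.39; T = 11.39/3.87 = 2.94315…
r ≈ ln(R0)/T = ln(3.87)/2.94315… = 0.4598… → 0.460

0.460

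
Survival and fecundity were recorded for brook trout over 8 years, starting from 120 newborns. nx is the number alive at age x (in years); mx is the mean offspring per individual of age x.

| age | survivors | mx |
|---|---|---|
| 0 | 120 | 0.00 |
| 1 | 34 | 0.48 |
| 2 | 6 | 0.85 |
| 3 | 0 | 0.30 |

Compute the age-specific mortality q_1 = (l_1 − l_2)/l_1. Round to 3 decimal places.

0.824

lx = nx/n0 = nx/120: 1, 0.28333…, 0.05, 0
q_1 = (l_1 − l_2) / l_1 = (0.283333… − 0.05) / 0.283333…
     = 0.233333… / 0.283333… = 0.823529… → 0.824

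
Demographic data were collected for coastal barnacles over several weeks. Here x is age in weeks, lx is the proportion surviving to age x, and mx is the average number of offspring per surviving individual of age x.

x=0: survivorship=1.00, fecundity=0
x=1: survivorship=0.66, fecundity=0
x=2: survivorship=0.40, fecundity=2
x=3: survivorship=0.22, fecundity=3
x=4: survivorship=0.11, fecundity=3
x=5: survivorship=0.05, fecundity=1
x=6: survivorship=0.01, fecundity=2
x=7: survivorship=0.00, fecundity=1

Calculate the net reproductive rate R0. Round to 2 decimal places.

1.86

lx·mx by age: 0, 0, 0.8, 0.66, 0.33, 0.05, 0.02, 0
R0 = Σ lx·mx = 1.86 → 1.86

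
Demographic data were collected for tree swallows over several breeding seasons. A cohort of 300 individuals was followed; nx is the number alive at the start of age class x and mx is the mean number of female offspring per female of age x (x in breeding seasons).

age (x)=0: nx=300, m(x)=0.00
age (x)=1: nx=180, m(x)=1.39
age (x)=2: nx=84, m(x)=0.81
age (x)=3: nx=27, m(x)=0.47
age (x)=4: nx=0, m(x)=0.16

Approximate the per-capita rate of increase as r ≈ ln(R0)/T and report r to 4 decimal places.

0.0765

lx = nx/n0 = nx/300: 1, 0.6, 0.28, 0.09, 0
R0 = Σ lx·mx = 0 + 0.834 + 0.2268 + 0.0423 + 0 = 1.1031
Σ x·lx·mx = 1.4145; T = 1.4145/1.1031 = 1.2823…
r ≈ ln(R0)/T = ln(1.1031)/1.2823… = 0.076522… → 0.0765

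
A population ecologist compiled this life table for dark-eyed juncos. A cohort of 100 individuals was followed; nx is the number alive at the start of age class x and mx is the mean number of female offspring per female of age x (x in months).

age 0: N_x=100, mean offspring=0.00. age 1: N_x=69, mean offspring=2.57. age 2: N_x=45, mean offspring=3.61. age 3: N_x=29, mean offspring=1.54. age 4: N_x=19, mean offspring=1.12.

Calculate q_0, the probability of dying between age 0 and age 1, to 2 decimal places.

0.31

lx = nx/n0 = nx/100: 1, 0.69, 0.45, 0.29, 0.19
q_0 = (l_0 − l_1) / l_0 = (1 − 0.69) / 1
     = 0.31 / 1 = 0.31 → 0.31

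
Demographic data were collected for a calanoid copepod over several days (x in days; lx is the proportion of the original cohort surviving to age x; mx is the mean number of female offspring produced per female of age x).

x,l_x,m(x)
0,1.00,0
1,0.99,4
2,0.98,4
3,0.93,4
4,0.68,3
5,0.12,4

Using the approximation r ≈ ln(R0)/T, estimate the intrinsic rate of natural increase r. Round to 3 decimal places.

1.115

R0 = Σ lx·mx = 0 + 3.96 + 3.92 + 3.72 + 2.04 + 0.48 = 14.12
Σ x·lx·mx = 33.52; T = 33.52/14.12 = 2.37394…
r ≈ ln(R0)/T = ln(14.12)/2.37394… = 1.11527… → 1.115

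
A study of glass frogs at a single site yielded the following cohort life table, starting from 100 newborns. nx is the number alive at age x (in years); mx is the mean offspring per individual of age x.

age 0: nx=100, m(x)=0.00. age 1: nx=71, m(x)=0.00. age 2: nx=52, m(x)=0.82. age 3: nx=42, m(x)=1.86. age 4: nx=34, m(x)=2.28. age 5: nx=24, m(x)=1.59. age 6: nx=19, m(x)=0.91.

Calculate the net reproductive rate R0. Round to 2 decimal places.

lx = nx/n0 = nx/100: 1, 0.71, 0.52, 0.42, 0.34, 0.24, 0.19
lx·mx by age: 0, 0, 0.4264, 0.7812, 0.7752, 0.3816, 0.1729
R0 = Σ lx·mx = 2.5373 → 2.54

2.54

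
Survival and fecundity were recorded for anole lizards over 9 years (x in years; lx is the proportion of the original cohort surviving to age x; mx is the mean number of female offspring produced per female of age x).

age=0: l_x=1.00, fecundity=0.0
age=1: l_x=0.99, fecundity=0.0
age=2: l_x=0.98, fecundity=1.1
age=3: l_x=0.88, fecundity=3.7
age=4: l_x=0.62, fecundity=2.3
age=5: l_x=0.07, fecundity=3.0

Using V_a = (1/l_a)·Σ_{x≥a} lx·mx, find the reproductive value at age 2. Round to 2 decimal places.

lx·mx for x ≥ 2: 1.078, 3.256, 1.426, 0.21 → sum = 5.97
V_2 = 5.97 / l_2 = 5.97 / 0.98 = 6.091837… → 6.09

6.09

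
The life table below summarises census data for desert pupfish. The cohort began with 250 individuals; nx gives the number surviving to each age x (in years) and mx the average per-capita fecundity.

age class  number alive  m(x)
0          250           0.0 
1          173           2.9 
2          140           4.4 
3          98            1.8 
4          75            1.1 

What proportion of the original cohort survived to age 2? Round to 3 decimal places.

l_2 = n_2/n_0 = 140/250 = 0.56 → 0.560

0.560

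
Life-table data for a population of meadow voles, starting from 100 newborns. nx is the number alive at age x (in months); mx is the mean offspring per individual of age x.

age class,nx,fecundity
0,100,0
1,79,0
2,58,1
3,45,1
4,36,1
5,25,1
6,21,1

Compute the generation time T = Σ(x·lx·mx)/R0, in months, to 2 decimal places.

3.49

lx = nx/n0 = nx/100: 1, 0.79, 0.58, 0.45, 0.36, 0.25, 0.21
lx·mx: 0, 0, 0.58, 0.45, 0.36, 0.25, 0.21 → R0 = 1.85
x·lx·mx: 0, 0, 1.16, 1.35, 1.44, 1.25, 1.26 → Σ = 6.46
T = 6.46 / 1.85 = 3.491892… → 3.49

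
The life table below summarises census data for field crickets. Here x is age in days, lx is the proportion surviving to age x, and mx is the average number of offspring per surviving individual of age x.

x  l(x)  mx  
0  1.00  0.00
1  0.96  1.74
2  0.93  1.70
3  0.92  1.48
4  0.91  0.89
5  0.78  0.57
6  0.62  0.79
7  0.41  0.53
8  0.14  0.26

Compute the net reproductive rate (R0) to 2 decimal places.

6.61

lx·mx by age: 0, 1.6704, 1.581, 1.3616, 0.8099, 0.4446, 0.4898, 0.2173, 0.0364
R0 = Σ lx·mx = 6.611 → 6.61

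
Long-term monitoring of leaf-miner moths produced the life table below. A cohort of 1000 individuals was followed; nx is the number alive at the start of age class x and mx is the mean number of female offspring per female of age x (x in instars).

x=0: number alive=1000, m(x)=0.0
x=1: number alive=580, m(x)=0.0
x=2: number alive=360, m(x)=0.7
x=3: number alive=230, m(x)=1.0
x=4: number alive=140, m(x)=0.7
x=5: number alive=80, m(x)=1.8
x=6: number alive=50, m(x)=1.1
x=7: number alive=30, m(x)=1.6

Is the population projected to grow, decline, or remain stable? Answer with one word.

declining

lx = nx/n0 = nx/1000: 1, 0.58, 0.36, 0.23, 0.14, 0.08, 0.05, 0.03
R0 = Σ lx·mx = 0 + 0 + 0.252 + 0.23 + 0.098 + 0.144 + 0.055 + 0.048 = 0.827
R0 < 1, so the population is declining.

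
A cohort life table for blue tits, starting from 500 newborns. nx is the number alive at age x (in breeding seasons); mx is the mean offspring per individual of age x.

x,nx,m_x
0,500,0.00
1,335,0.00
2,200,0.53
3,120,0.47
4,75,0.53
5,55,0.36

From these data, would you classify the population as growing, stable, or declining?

lx = nx/n0 = nx/500: 1, 0.67, 0.4, 0.24, 0.15, 0.11
R0 = Σ lx·mx = 0 + 0 + 0.212 + 0.1128 + 0.0795 + 0.0396 = 0.4439
R0 < 1, so the population is declining.

declining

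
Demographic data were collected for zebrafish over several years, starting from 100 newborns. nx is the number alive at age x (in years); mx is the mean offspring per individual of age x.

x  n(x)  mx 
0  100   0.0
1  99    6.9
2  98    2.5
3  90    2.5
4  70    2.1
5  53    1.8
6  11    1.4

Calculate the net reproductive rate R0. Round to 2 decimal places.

lx = nx/n0 = nx/100: 1, 0.99, 0.98, 0.9, 0.7, 0.53, 0.11
lx·mx by age: 0, 6.831, 2.45, 2.25, 1.47, 0.954, 0.154
R0 = Σ lx·mx = 14.109 → 14.11

14.11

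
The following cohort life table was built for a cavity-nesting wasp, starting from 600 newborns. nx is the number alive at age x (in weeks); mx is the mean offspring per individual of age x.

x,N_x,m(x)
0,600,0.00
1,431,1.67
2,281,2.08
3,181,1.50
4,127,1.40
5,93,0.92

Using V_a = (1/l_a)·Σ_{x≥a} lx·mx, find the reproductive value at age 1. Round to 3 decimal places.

4.267

lx = nx/n0 = nx/600: 1, 0.71833…, 0.46833…, 0.30167…, 0.21167…, 0.155
lx·mx for x ≥ 1: 1.199617…, 0.974133…, 0.4525…, 0.296333…, 0.1426 → sum = 3.065183…
V_1 = 3.065183… / l_1 = 3.065183… / 0.718333… = 4.267077… → 4.267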